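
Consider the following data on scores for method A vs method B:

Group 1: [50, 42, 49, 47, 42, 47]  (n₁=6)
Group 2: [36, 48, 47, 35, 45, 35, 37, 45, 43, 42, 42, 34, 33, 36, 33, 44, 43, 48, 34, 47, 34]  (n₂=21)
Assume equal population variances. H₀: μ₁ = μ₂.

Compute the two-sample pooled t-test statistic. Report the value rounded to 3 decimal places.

x̄₁=46.167, s₁=3.430, n₁=6
x̄₂=40.048, s₂=5.545, n₂=21
s_p² = [5·3.430² + 20·5.545²]/25 = 26.9514
SE = √(s_p²·(1/6+1/21)) = 2.4032
t = (46.167−40.048)/2.4032 = 2.5462
df = 25

test statistic = 2.546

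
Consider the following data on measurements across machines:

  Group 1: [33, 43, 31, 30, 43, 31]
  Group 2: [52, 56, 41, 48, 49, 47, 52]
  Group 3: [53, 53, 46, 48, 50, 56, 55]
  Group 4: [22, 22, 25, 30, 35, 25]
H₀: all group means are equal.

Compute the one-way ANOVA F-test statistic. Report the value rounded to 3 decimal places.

Group means [35.17, 49.29, 51.57, 26.50], grand mean 41.385
SSB = Σnᵢ(x̄ᵢ−x̄)² = 2724.678; SSW = ΣΣ(x−x̄ᵢ)² = 535.476
MSB = 2724.678/3 = 908.2259; MSW = 535.476/22 = 24.3398
F = MSB/MSW = 37.3144
df = (3, 22)

test statistic = 37.314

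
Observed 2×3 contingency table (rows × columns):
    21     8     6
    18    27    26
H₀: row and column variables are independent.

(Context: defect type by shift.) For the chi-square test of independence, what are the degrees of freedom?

degrees of freedom = 2

df = (r−1)(c−1) = (2−1)·(3−1) = 2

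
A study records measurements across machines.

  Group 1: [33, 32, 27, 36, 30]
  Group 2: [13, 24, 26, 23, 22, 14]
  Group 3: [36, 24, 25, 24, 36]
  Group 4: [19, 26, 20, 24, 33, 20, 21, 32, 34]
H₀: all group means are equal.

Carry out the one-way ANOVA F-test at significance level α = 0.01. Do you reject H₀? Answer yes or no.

reject H₀: no

Group means [31.60, 20.33, 29.00, 25.44], grand mean 26.160
SSB = Σnᵢ(x̄ᵢ−x̄)² = 396.604; SSW = ΣΣ(x−x̄ᵢ)² = 654.756
MSB = 396.604/3 = 132.2015; MSW = 654.756/21 = 31.1788
F = MSB/MSW = 4.2401
df = (3, 21)
p-value (upper-tail) = 0.01719
At α=0.01: p ≥ α → fail to reject H₀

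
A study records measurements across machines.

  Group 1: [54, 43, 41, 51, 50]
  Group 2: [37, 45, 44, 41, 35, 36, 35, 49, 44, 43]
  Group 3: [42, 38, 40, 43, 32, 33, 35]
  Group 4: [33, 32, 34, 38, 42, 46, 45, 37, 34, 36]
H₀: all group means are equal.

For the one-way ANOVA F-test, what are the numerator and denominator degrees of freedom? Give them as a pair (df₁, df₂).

degrees of freedom = [3, 28]

k = 4 groups, N = 32 total
df = (k−1, N−k) = (4−1, 32−4) = (3, 28)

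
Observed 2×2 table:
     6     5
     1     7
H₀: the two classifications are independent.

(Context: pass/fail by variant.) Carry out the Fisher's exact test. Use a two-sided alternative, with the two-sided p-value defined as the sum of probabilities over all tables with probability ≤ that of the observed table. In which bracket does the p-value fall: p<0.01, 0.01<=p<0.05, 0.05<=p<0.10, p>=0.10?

Margins: r₁=11, r₂=8, c₁=7, c₂=12, n=19
p_obs = C(11,6)·C(8,1)/C(19,7); sum pmf over tables with pmf ≤ p_obs
p-value (two-sided) = 0.14730
→ bracket: p>=0.10

p-value bracket: p>=0.10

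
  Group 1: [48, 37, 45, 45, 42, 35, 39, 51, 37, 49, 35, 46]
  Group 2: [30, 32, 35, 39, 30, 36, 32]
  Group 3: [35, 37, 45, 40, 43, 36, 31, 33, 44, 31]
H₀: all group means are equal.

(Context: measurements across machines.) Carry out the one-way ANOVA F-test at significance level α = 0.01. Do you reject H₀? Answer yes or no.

reject H₀: yes

Group means [42.42, 33.43, 37.50], grand mean 38.552
SSB = Σnᵢ(x̄ᵢ−x̄)² = 374.041; SSW = ΣΣ(x−x̄ᵢ)² = 671.131
MSB = 374.041/2 = 187.0207; MSW = 671.131/26 = 25.8127
F = MSB/MSW = 7.2453
df = (2, 26)
p-value (upper-tail) = 0.00316
At α=0.01: p < α → reject H₀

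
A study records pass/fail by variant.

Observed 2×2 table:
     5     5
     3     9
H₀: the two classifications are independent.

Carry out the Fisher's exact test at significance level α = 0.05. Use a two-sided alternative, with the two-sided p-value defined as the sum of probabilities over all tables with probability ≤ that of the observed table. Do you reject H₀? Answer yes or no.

reject H₀: no

Margins: r₁=10, r₂=12, c₁=8, c₂=14, n=22
p_obs = C(10,5)·C(12,3)/C(22,8); sum pmf over tables with pmf ≤ p_obs
p-value (two-sided) = 0.37771
At α=0.05: p ≥ α → fail to reject H₀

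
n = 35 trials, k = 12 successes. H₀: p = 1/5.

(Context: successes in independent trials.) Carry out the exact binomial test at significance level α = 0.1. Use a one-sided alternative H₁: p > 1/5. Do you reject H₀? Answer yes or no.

Exact binomial: n=35, k=12, p₀=1/5=0.2000
P(X≥12) from Σ C(n,i)·p₀^i·(1−p₀)^(n−i)
p-value (one-sided, H₁ greater) = 0.03436
At α=0.1: p < α → reject H₀

reject H₀: yes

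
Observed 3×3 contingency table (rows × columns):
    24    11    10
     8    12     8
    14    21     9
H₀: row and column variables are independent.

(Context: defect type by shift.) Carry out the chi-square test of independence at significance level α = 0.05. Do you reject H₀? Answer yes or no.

reject H₀: no

Row totals [45, 28, 44], col totals [46, 44, 27], n=117
χ² = (24−17.69)²/17.69 + (11−16.92)²/16.92 + (10−10.38)²/10.38 + (8−11.01)²/11.01 + (12−10.53)²/10.53 + (8−6.46)²/6.46 + (14−17.30)²/17.30 + (21−16.55)²/16.55 + (9−10.15)²/10.15 = 7.6886
df = 4
p-value (upper-tail) = 0.10368
At α=0.05: p ≥ α → fail to reject H₀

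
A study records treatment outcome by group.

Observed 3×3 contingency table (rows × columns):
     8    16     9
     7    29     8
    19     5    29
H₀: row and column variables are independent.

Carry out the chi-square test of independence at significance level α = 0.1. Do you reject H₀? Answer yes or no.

reject H₀: yes

Row totals [33, 44, 53], col totals [34, 50, 46], n=130
χ² = (8−8.63)²/8.63 + (16−12.69)²/12.69 + (9−11.68)²/11.68 + (7−11.51)²/11.51 + (29−16.92)²/16.92 + (8−15.57)²/15.57 + (19−13.86)²/13.86 + (5−20.38)²/20.38 + (29−18.75)²/18.75 = 34.6998
df = 4
p-value (upper-tail) = 0.00000
At α=0.1: p < α → reject H₀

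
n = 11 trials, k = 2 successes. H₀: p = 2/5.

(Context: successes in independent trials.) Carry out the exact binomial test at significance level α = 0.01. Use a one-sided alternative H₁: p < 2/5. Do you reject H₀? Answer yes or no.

reject H₀: no

Exact binomial: n=11, k=2, p₀=2/5=0.4000
P(X≤2) from Σ C(n,i)·p₀^i·(1−p₀)^(n−i)
p-value (one-sided, H₁ less) = 0.11892
At α=0.01: p ≥ α → fail to reject H₀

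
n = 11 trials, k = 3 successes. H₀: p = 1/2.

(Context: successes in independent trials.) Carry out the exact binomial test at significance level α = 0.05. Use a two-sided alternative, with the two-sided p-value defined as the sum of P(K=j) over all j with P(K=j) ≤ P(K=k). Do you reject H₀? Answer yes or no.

reject H₀: no

Exact binomial: n=11, k=3, p₀=1/2=0.5000
P(X=j) = C(n,j)·p₀^j·(1−p₀)^(n−j); p = Σ P(X=j) over j with P(X=j) ≤ P(X=3)
p-value (two-sided) = 0.22656
At α=0.05: p ≥ α → fail to reject H₀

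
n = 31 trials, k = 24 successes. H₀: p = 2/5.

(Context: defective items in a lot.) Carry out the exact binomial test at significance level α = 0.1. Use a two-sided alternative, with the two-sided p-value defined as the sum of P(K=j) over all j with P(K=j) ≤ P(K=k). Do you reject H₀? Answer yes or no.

Exact binomial: n=31, k=24, p₀=2/5=0.4000
P(X=j) = C(n,j)·p₀^j·(1−p₀)^(n−j); p = Σ P(X=j) over j with P(X=j) ≤ P(X=24)
p-value (two-sided) = 0.00003
At α=0.1: p < α → reject H₀

reject H₀: yes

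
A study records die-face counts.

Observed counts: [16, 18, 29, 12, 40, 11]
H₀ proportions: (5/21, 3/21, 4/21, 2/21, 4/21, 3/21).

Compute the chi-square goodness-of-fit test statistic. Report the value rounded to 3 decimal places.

test statistic = 20.964

n = 126; E_i = n·p_i = [30.00, 18.00, 24.00, 12.00, 24.00, 18.00]
χ² = (16−30.00)²/30.00 + (18−18.00)²/18.00 + (29−24.00)²/24.00 + (12−12.00)²/12.00 + (40−24.00)²/24.00 + (11−18.00)²/18.00 = 20.9639
df = 5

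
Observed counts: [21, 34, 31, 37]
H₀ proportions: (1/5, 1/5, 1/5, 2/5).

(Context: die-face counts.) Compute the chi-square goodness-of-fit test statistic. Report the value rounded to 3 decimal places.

test statistic = 8.809

n = 123; E_i = n·p_i = [24.60, 24.60, 24.60, 49.20]
χ² = (21−24.60)²/24.60 + (34−24.60)²/24.60 + (31−24.60)²/24.60 + (37−49.20)²/49.20 = 8.8089
df = 3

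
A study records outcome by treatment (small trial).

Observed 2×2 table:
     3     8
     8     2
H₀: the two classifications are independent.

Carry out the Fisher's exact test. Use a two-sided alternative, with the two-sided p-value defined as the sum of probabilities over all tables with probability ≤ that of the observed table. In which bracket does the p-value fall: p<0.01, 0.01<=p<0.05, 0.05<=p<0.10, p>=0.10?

Margins: r₁=11, r₂=10, c₁=11, c₂=10, n=21
p_obs = C(11,3)·C(10,8)/C(21,11); sum pmf over tables with pmf ≤ p_obs
p-value (two-sided) = 0.02997
→ bracket: 0.01<=p<0.05

p-value bracket: 0.01<=p<0.05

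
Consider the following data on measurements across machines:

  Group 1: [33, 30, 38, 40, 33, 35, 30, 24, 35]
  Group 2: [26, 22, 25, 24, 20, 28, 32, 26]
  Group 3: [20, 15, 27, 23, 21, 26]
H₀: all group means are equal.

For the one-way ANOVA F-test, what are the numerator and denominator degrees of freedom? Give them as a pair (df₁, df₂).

degrees of freedom = [2, 20]

k = 3 groups, N = 23 total
df = (k−1, N−k) = (3−1, 23−3) = (2, 20)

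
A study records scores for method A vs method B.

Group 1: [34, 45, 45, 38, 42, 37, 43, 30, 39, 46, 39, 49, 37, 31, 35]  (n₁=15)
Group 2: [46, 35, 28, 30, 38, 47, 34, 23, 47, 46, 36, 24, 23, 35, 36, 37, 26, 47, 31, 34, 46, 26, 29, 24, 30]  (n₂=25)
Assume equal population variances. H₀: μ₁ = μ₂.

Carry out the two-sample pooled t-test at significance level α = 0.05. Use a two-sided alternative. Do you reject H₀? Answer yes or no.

reject H₀: yes

x̄₁=39.333, s₁=5.602, n₁=15
x̄₂=34.320, s₂=8.275, n₂=25
s_p² = [14·5.602² + 24·8.275²]/38 = 54.8098
SE = √(s_p²·(1/15+1/25)) = 2.4179
t = (39.333−34.320)/2.4179 = 2.0734
df = 38
p-value (two-sided) = 0.04496
At α=0.05: p < α → reject H₀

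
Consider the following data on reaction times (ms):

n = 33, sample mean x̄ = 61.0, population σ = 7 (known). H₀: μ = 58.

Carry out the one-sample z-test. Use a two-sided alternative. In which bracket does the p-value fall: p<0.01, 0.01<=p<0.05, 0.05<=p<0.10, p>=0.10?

SE = σ/√n = 7/√33 = 1.2185
z = (x̄−μ₀)/SE = (61.0−58)/1.2185 = 2.4620
p-value (two-sided) = 0.01382
→ bracket: 0.01<=p<0.05

p-value bracket: 0.01<=p<0.05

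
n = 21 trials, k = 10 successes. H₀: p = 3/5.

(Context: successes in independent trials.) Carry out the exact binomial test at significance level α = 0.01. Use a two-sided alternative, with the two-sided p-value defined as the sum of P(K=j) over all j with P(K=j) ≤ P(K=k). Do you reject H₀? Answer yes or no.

Exact binomial: n=21, k=10, p₀=3/5=0.6000
P(X=j) = C(n,j)·p₀^j·(1−p₀)^(n−j); p = Σ P(X=j) over j with P(X=j) ≤ P(X=10)
p-value (two-sided) = 0.27012
At α=0.01: p ≥ α → fail to reject H₀

reject H₀: no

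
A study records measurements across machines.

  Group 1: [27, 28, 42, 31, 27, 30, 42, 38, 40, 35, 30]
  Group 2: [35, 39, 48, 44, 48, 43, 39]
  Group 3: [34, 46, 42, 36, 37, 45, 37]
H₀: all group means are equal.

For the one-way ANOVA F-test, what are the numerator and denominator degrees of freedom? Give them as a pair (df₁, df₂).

k = 3 groups, N = 25 total
df = (k−1, N−k) = (3−1, 25−3) = (2, 22)

degrees of freedom = [2, 22]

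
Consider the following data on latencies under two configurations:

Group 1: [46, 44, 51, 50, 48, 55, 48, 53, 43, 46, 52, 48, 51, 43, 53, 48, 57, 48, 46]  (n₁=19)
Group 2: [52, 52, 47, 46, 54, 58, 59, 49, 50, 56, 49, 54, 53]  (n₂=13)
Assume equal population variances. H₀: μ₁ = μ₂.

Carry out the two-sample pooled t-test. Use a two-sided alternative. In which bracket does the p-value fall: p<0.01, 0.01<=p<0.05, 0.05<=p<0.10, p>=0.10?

x̄₁=48.947, s₁=3.937, n₁=19
x̄₂=52.231, s₂=4.003, n₂=13
s_p² = [18·3.937² + 12·4.003²]/30 = 15.7085
SE = √(s_p²·(1/19+1/13)) = 1.4266
t = (48.947−52.231)/1.4266 = -2.3016
df = 30
p-value (two-sided) = 0.02848
→ bracket: 0.01<=p<0.05

p-value bracket: 0.01<=p<0.05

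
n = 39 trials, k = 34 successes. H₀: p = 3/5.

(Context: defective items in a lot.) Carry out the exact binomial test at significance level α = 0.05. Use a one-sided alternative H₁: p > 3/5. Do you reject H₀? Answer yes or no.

Exact binomial: n=39, k=34, p₀=3/5=0.6000
P(X≥34) from Σ C(n,i)·p₀^i·(1−p₀)^(n−i)
p-value (one-sided, H₁ greater) = 0.00021
At α=0.05: p < α → reject H₀

reject H₀: yes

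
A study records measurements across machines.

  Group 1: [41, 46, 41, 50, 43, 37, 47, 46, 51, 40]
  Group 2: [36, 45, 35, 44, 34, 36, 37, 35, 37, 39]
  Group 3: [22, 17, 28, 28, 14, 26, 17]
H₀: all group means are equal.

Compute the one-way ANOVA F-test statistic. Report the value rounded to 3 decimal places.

test statistic = 49.553

Group means [44.20, 37.80, 21.71], grand mean 36.000
SSB = Σnᵢ(x̄ᵢ−x̄)² = 2133.371; SSW = ΣΣ(x−x̄ᵢ)² = 516.629
MSB = 2133.371/2 = 1066.6857; MSW = 516.629/24 = 21.5262
F = MSB/MSW = 49.5529
df = (2, 24)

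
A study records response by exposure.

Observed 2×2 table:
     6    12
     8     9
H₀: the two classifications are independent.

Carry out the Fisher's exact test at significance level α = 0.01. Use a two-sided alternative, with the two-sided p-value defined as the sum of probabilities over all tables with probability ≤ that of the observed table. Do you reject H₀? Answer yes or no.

reject H₀: no

Margins: r₁=18, r₂=17, c₁=14, c₂=21, n=35
p_obs = C(18,6)·C(17,8)/C(35,14); sum pmf over tables with pmf ≤ p_obs
p-value (two-sided) = 0.49979
At α=0.01: p ≥ α → fail to reject H₀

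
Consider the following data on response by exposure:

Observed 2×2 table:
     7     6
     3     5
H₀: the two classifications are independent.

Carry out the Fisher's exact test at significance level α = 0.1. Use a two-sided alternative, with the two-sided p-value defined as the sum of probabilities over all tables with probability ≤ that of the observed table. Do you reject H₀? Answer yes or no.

reject H₀: no

Margins: r₁=13, r₂=8, c₁=10, c₂=11, n=21
p_obs = C(13,7)·C(8,3)/C(21,10); sum pmf over tables with pmf ≤ p_obs
p-value (two-sided) = 0.65944
At α=0.1: p ≥ α → fail to reject H₀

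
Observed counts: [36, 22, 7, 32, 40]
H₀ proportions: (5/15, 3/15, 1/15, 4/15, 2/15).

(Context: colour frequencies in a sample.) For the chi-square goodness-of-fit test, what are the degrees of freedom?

degrees of freedom = 4

df = k − 1 = 5 − 1 = 4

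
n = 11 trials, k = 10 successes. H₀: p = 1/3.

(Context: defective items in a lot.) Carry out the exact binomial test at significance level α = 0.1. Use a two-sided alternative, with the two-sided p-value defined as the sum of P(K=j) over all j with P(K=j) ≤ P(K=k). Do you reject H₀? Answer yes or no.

Exact binomial: n=11, k=10, p₀=1/3=0.3333
P(X=j) = C(n,j)·p₀^j·(1−p₀)^(n−j); p = Σ P(X=j) over j with P(X=j) ≤ P(X=10)
p-value (two-sided) = 0.00013
At α=0.1: p < α → reject H₀

reject H₀: yes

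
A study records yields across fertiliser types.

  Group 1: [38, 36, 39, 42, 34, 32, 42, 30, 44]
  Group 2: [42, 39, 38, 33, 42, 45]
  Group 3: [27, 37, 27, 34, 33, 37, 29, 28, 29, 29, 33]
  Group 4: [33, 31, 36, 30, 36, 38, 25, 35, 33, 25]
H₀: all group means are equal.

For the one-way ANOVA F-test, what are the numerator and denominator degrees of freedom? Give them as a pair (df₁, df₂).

k = 4 groups, N = 36 total
df = (k−1, N−k) = (4−1, 36−4) = (3, 32)

degrees of freedom = [3, 32]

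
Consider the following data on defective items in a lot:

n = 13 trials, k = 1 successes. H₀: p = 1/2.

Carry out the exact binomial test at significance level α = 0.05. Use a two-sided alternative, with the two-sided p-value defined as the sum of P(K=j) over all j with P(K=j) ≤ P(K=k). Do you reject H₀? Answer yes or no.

Exact binomial: n=13, k=1, p₀=1/2=0.5000
P(X=j) = C(n,j)·p₀^j·(1−p₀)^(n−j); p = Σ P(X=j) over j with P(X=j) ≤ P(X=1)
p-value (two-sided) = 0.00342
At α=0.05: p < α → reject H₀

reject H₀: yes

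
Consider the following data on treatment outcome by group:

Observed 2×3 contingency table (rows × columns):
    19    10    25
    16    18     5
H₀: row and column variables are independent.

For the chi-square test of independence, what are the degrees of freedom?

df = (r−1)(c−1) = (2−1)·(3−1) = 2

degrees of freedom = 2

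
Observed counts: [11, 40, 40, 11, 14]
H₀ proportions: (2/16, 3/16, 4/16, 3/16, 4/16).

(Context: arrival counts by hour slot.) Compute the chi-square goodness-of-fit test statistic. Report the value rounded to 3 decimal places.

n = 116; E_i = n·p_i = [14.50, 21.75, 29.00, 21.75, 29.00]
χ² = (11−14.50)²/14.50 + (40−21.75)²/21.75 + (40−29.00)²/29.00 + (11−21.75)²/21.75 + (14−29.00)²/29.00 = 33.4023
df = 4

test statistic = 33.402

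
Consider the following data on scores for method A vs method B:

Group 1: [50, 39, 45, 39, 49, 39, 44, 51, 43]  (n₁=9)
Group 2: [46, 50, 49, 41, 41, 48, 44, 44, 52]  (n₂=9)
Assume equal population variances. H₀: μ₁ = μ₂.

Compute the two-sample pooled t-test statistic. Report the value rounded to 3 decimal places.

test statistic = -0.858

x̄₁=44.333, s₁=4.822, n₁=9
x̄₂=46.111, s₂=3.919, n₂=9
s_p² = [8·4.822² + 8·3.919²]/16 = 19.3056
SE = √(s_p²·(1/9+1/9)) = 2.0713
t = (44.333−46.111)/2.0713 = -0.8583
df = 16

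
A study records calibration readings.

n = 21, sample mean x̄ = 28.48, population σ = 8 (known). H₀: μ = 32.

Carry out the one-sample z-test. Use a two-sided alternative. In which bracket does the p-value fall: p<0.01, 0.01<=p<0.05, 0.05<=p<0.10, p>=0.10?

p-value bracket: 0.01<=p<0.05

SE = σ/√n = 8/√21 = 1.7457
z = (x̄−μ₀)/SE = (28.48−32)/1.7457 = -2.0163
p-value (two-sided) = 0.04377
→ bracket: 0.01<=p<0.05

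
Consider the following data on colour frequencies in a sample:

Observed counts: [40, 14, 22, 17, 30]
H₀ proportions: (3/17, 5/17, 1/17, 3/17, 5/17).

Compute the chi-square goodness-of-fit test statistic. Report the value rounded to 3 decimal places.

test statistic = 61.217

n = 123; E_i = n·p_i = [21.71, 36.18, 7.24, 21.71, 36.18]
χ² = (40−21.71)²/21.71 + (14−36.18)²/36.18 + (22−7.24)²/7.24 + (17−21.71)²/21.71 + (30−36.18)²/36.18 = 61.2173
df = 4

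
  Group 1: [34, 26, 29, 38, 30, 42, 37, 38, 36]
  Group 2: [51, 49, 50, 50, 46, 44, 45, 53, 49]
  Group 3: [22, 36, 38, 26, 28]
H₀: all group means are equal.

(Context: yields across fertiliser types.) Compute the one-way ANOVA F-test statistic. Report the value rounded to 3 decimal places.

test statistic = 30.305

Group means [34.44, 48.56, 30.00], grand mean 39.000
SSB = Σnᵢ(x̄ᵢ−x̄)² = 1413.556; SSW = ΣΣ(x−x̄ᵢ)² = 466.444
MSB = 1413.556/2 = 706.7778; MSW = 466.444/20 = 23.3222
F = MSB/MSW = 30.3049
df = (2, 20)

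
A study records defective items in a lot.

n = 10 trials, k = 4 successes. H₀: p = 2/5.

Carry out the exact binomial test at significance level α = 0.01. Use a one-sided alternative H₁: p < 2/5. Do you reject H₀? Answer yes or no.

reject H₀: no

Exact binomial: n=10, k=4, p₀=2/5=0.4000
P(X≤4) from Σ C(n,i)·p₀^i·(1−p₀)^(n−i)
p-value (one-sided, H₁ less) = 0.63310
At α=0.01: p ≥ α → fail to reject H₀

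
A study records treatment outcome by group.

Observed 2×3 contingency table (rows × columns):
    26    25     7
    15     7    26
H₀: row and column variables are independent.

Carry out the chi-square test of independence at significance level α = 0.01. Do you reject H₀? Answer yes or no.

Row totals [58, 48], col totals [41, 32, 33], n=106
χ² = (26−22.43)²/22.43 + (25−17.51)²/17.51 + (7−18.06)²/18.06 + (15−18.57)²/18.57 + (7−14.49)²/14.49 + (26−14.94)²/14.94 = 23.2794
df = 2
p-value (upper-tail) = 0.00001
At α=0.01: p < α → reject H₀

reject H₀: yes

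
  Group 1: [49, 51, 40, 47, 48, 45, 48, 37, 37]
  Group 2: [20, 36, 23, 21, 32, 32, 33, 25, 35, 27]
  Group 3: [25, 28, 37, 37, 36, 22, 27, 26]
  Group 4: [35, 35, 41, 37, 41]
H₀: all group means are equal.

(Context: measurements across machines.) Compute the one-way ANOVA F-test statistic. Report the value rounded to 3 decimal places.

test statistic = 17.244

Group means [44.67, 28.40, 29.75, 37.80], grand mean 34.781
SSB = Σnᵢ(x̄ᵢ−x̄)² = 1534.769; SSW = ΣΣ(x−x̄ᵢ)² = 830.700
MSB = 1534.769/3 = 511.5896; MSW = 830.700/28 = 29.6679
F = MSB/MSW = 17.2439
df = (3, 28)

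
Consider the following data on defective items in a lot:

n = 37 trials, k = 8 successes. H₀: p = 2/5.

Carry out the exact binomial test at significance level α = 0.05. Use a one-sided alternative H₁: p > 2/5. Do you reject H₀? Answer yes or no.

Exact binomial: n=37, k=8, p₀=2/5=0.4000
P(X≥8) from Σ C(n,i)·p₀^i·(1−p₀)^(n−i)
p-value (one-sided, H₁ greater) = 0.99456
At α=0.05: p ≥ α → fail to reject H₀

reject H₀: no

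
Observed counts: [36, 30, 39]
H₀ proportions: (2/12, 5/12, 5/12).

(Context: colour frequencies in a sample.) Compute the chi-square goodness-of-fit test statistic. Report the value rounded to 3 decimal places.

test statistic = 24.394

n = 105; E_i = n·p_i = [17.50, 43.75, 43.75]
χ² = (36−17.50)²/17.50 + (30−43.75)²/43.75 + (39−43.75)²/43.75 = 24.3943
df = 2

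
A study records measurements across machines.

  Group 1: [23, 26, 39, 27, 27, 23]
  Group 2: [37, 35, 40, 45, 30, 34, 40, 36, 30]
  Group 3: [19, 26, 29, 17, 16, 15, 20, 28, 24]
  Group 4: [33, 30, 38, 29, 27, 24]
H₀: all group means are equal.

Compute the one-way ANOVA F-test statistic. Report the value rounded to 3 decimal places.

test statistic = 12.248

Group means [27.50, 36.33, 21.56, 30.17], grand mean 28.900
SSB = Σnᵢ(x̄ᵢ−x̄)² = 1004.144; SSW = ΣΣ(x−x̄ᵢ)² = 710.556
MSB = 1004.144/3 = 334.7148; MSW = 710.556/26 = 27.3291
F = MSB/MSW = 12.2476
df = (3, 26)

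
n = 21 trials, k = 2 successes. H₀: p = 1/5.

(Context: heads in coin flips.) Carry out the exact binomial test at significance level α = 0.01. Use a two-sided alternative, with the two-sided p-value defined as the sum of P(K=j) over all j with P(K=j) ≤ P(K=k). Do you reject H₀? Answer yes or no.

Exact binomial: n=21, k=2, p₀=1/5=0.2000
P(X=j) = C(n,j)·p₀^j·(1−p₀)^(n−j); p = Σ P(X=j) over j with P(X=j) ≤ P(X=2)
p-value (two-sided) = 0.28722
At α=0.01: p ≥ α → fail to reject H₀

reject H₀: no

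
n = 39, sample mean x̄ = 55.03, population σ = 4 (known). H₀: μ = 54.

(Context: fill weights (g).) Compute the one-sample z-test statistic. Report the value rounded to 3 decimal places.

test statistic = 1.608

SE = σ/√n = 4/√39 = 0.6405
z = (x̄−μ₀)/SE = (55.03−54)/0.6405 = 1.6081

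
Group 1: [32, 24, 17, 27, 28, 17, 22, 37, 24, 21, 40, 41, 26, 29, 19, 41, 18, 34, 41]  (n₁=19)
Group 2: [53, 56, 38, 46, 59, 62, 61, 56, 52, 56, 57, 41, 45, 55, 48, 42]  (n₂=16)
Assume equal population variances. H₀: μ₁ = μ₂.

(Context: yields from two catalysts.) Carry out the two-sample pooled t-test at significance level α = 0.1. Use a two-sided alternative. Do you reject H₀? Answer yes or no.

reject H₀: yes

x̄₁=28.316, s₁=8.590, n₁=19
x̄₂=51.688, s₂=7.436, n₂=16
s_p² = [18·8.590² + 15·7.436²]/33 = 65.3801
SE = √(s_p²·(1/19+1/16)) = 2.7436
t = (28.316−51.688)/2.7436 = -8.5186
df = 33
p-value (two-sided) = 0.00000
At α=0.1: p < α → reject H₀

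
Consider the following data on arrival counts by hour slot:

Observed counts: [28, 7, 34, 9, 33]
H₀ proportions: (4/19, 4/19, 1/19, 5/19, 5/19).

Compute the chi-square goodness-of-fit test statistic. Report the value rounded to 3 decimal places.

n = 111; E_i = n·p_i = [23.37, 23.37, 5.84, 29.21, 29.21]
χ² = (28−23.37)²/23.37 + (7−23.37)²/23.37 + (34−5.84)²/5.84 + (9−29.21)²/29.21 + (33−29.21)²/29.21 = 162.5743
df = 4

test statistic = 162.574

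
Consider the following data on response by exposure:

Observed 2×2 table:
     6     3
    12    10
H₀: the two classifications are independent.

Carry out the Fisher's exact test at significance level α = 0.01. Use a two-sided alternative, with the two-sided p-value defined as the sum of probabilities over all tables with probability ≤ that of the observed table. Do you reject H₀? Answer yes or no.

reject H₀: no

Margins: r₁=9, r₂=22, c₁=18, c₂=13, n=31
p_obs = C(9,6)·C(22,12)/C(31,18); sum pmf over tables with pmf ≤ p_obs
p-value (two-sided) = 0.69613
At α=0.01: p ≥ α → fail to reject H₀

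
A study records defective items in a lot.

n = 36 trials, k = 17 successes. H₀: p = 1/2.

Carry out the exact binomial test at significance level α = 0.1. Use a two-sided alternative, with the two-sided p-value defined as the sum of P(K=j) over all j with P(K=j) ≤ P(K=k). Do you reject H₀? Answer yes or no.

reject H₀: no

Exact binomial: n=36, k=17, p₀=1/2=0.5000
P(X=j) = C(n,j)·p₀^j·(1−p₀)^(n−j); p = Σ P(X=j) over j with P(X=j) ≤ P(X=17)
p-value (two-sided) = 0.86794
At α=0.1: p ≥ α → fail to reject H₀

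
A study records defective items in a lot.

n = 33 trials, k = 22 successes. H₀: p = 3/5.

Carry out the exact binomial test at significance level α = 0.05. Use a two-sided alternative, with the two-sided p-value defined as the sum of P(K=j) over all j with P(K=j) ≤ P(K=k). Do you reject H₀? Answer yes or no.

reject H₀: no

Exact binomial: n=33, k=22, p₀=3/5=0.6000
P(X=j) = C(n,j)·p₀^j·(1−p₀)^(n−j); p = Σ P(X=j) over j with P(X=j) ≤ P(X=22)
p-value (two-sided) = 0.48174
At α=0.05: p ≥ α → fail to reject H₀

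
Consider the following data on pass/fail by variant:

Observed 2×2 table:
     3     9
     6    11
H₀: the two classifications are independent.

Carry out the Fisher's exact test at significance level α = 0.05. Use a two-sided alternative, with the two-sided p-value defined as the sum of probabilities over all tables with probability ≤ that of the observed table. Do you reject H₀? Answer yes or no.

Margins: r₁=12, r₂=17, c₁=9, c₂=20, n=29
p_obs = C(12,3)·C(17,6)/C(29,9); sum pmf over tables with pmf ≤ p_obs
p-value (two-sided) = 0.69415
At α=0.05: p ≥ α → fail to reject H₀

reject H₀: no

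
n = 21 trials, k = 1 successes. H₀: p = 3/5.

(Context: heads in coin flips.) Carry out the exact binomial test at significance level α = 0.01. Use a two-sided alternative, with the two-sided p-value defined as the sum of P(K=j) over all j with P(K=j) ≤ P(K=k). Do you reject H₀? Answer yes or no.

Exact binomial: n=21, k=1, p₀=3/5=0.6000
P(X=j) = C(n,j)·p₀^j·(1−p₀)^(n−j); p = Σ P(X=j) over j with P(X=j) ≤ P(X=1)
p-value (two-sided) = 0.00000
At α=0.01: p < α → reject H₀

reject H₀: yes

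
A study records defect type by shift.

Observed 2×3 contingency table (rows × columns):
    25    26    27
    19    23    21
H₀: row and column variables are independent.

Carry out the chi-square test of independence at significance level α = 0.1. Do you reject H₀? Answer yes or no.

reject H₀: no

Row totals [78, 63], col totals [44, 49, 48], n=141
χ² = (25−24.34)²/24.34 + (26−27.11)²/27.11 + (27−26.55)²/26.55 + (19−19.66)²/19.66 + (23−21.89)²/21.89 + (21−21.45)²/21.45 = 0.1579
df = 2
p-value (upper-tail) = 0.92409
At α=0.1: p ≥ α → fail to reject H₀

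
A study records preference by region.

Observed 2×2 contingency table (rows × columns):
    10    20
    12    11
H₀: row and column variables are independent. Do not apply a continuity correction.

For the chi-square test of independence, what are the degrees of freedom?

df = (r−1)(c−1) = (2−1)·(2−1) = 1

degrees of freedom = 1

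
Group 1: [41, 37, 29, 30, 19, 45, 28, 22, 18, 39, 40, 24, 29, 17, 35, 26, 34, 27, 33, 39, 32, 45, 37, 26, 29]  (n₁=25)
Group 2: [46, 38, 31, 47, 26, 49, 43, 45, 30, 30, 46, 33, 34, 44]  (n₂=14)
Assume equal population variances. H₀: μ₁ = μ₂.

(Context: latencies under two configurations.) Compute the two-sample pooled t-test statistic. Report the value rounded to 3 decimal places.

test statistic = -2.826

x̄₁=31.240, s₁=7.981, n₁=25
x̄₂=38.714, s₂=7.819, n₂=14
s_p² = [24·7.981² + 13·7.819²]/37 = 62.7951
SE = √(s_p²·(1/25+1/14)) = 2.6452
t = (31.240−38.714)/2.6452 = -2.8256
df = 37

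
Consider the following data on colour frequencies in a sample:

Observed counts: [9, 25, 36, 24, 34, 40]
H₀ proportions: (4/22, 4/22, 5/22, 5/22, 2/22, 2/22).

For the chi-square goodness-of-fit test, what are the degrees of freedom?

degrees of freedom = 5

df = k − 1 = 6 − 1 = 5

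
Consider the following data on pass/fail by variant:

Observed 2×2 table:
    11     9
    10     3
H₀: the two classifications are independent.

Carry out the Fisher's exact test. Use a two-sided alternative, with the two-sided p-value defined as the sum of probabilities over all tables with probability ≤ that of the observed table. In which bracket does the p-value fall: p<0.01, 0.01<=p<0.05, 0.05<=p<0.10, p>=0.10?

Margins: r₁=20, r₂=13, c₁=21, c₂=12, n=33
p_obs = C(20,11)·C(13,10)/C(33,21); sum pmf over tables with pmf ≤ p_obs
p-value (two-sided) = 0.27752
→ bracket: p>=0.10

p-value bracket: p>=0.10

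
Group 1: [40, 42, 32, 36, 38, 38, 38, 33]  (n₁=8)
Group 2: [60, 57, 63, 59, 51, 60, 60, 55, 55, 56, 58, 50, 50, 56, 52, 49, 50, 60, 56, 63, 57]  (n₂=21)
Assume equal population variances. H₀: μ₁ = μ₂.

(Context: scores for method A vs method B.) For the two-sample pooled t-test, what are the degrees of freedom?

degrees of freedom = 27

df = n₁ + n₂ − 2 = 8 + 21 − 2 = 27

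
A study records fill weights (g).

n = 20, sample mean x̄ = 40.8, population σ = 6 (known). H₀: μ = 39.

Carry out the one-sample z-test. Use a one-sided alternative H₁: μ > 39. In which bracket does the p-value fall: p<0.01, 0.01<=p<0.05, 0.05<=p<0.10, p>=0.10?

SE = σ/√n = 6/√20 = 1.3416
z = (x̄−μ₀)/SE = (40.8−39)/1.3416 = 1.3416
p-value (one-sided, H₁ greater) = 0.08986
→ bracket: 0.05<=p<0.10

p-value bracket: 0.05<=p<0.10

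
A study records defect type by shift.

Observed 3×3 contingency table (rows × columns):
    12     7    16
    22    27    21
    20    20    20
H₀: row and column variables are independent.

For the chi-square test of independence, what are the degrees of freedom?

df = (r−1)(c−1) = (3−1)·(3−1) = 4

degrees of freedom = 4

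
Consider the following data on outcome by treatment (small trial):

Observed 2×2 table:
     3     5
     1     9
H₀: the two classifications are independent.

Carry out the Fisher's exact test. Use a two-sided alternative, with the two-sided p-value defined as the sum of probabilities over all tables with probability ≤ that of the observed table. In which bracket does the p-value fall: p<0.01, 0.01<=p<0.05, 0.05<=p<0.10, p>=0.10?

p-value bracket: p>=0.10

Margins: r₁=8, r₂=10, c₁=4, c₂=14, n=18
p_obs = C(8,3)·C(10,1)/C(18,4); sum pmf over tables with pmf ≤ p_obs
p-value (two-sided) = 0.27451
→ bracket: p>=0.10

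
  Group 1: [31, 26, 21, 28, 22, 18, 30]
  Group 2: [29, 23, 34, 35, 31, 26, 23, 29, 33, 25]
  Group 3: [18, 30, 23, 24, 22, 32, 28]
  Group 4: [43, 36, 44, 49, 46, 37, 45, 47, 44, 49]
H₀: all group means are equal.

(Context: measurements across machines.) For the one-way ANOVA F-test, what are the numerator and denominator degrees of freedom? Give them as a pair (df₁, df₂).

k = 4 groups, N = 34 total
df = (k−1, N−k) = (4−1, 34−4) = (3, 30)

degrees of freedom = [3, 30]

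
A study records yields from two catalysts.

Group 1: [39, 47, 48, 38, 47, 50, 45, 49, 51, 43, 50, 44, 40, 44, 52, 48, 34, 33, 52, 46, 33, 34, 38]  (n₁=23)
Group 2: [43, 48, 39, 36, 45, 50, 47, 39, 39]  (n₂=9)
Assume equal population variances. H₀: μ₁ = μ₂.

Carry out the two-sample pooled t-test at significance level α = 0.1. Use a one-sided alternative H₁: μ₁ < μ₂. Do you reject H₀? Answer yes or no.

x̄₁=43.696, s₁=6.335, n₁=23
x̄₂=42.889, s₂=4.885, n₂=9
s_p² = [22·6.335² + 8·4.885²]/30 = 35.7919
SE = √(s_p²·(1/23+1/9)) = 2.3522
t = (43.696−42.889)/2.3522 = 0.3430
df = 30
p-value (one-sided, H₁ less) = 0.63300
At α=0.1: p ≥ α → fail to reject H₀

reject H₀: no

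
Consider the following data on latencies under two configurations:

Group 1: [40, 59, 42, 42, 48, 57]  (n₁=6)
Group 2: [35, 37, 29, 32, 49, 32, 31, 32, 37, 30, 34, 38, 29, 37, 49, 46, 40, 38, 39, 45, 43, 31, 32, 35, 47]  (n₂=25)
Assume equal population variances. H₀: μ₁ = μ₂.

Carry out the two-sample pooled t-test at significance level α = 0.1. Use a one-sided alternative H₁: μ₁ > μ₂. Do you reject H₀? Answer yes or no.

x̄₁=48.000, s₁=8.222, n₁=6
x̄₂=37.080, s₂=6.291, n₂=25
s_p² = [5·8.222² + 24·6.291²]/29 = 44.4083
SE = √(s_p²·(1/6+1/25)) = 3.0295
t = (48.000−37.080)/3.0295 = 3.6046
df = 29
p-value (one-sided, H₁ greater) = 0.00058
At α=0.1: p < α → reject H₀

reject H₀: yes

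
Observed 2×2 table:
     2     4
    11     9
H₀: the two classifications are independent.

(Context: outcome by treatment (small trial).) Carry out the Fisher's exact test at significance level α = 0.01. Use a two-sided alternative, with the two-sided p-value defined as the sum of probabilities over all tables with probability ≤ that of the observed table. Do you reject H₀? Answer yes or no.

Margins: r₁=6, r₂=20, c₁=13, c₂=13, n=26
p_obs = C(6,2)·C(20,11)/C(26,13); sum pmf over tables with pmf ≤ p_obs
p-value (two-sided) = 0.64472
At α=0.01: p ≥ α → fail to reject H₀

reject H₀: no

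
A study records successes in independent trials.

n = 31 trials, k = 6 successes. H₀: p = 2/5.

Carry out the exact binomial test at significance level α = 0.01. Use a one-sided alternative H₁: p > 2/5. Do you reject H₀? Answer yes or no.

reject H₀: no

Exact binomial: n=31, k=6, p₀=2/5=0.4000
P(X≥6) from Σ C(n,i)·p₀^i·(1−p₀)^(n−i)
p-value (one-sided, H₁ greater) = 0.99600
At α=0.01: p ≥ α → fail to reject H₀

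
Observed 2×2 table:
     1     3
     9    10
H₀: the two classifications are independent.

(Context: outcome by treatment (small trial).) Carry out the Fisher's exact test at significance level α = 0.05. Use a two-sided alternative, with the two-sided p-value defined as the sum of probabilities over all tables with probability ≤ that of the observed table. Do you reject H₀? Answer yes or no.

reject H₀: no

Margins: r₁=4, r₂=19, c₁=10, c₂=13, n=23
p_obs = C(4,1)·C(19,9)/C(23,10); sum pmf over tables with pmf ≤ p_obs
p-value (two-sided) = 0.60361
At α=0.05: p ≥ α → fail to reject H₀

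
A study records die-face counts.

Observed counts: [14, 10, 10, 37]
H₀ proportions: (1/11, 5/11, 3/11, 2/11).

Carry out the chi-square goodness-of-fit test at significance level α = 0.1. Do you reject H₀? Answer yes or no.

reject H₀: yes

n = 71; E_i = n·p_i = [6.45, 32.27, 19.36, 12.91]
χ² = (14−6.45)²/6.45 + (10−32.27)²/32.27 + (10−19.36)²/19.36 + (37−12.91)²/12.91 = 73.6784
df = 3
p-value (upper-tail) = 0.00000
At α=0.1: p < α → reject H₀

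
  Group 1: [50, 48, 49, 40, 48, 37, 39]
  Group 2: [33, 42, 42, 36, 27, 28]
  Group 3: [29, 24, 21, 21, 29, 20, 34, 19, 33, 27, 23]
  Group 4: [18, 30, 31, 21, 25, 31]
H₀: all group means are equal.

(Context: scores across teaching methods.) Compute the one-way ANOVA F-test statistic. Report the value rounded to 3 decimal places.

test statistic = 18.909

Group means [44.43, 34.67, 25.45, 26.00], grand mean 31.833
SSB = Σnᵢ(x̄ᵢ−x̄)² = 1810.392; SSW = ΣΣ(x−x̄ᵢ)² = 829.775
MSB = 1810.392/3 = 603.4639; MSW = 829.775/26 = 31.9144
F = MSB/MSW = 18.9088
df = (3, 26)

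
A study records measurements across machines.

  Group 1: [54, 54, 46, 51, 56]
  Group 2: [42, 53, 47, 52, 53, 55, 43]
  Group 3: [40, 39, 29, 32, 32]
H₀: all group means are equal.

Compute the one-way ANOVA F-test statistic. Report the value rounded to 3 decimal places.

test statistic = 20.591

Group means [52.20, 49.29, 34.40], grand mean 45.765
SSB = Σnᵢ(x̄ᵢ−x̄)² = 939.630; SSW = ΣΣ(x−x̄ᵢ)² = 319.429
MSB = 939.630/2 = 469.8151; MSW = 319.429/14 = 22.8163
F = MSB/MSW = 20.5912
df = (2, 14)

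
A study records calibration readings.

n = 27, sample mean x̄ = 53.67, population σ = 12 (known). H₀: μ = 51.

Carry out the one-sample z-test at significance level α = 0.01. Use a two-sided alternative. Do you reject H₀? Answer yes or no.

reject H₀: no

SE = σ/√n = 12/√27 = 2.3094
z = (x̄−μ₀)/SE = (53.67−51)/2.3094 = 1.1561
p-value (two-sided) = 0.24762
At α=0.01: p ≥ α → fail to reject H₀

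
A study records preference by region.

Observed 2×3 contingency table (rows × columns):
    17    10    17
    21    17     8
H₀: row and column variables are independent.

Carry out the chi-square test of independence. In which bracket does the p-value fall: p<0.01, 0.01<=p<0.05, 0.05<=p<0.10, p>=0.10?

Row totals [44, 46], col totals [38, 27, 25], n=90
χ² = (17−18.58)²/18.58 + (10−13.20)²/13.20 + (17−12.22)²/12.22 + (21−19.42)²/19.42 + (17−13.80)²/13.80 + (8−12.78)²/12.78 = 5.4341
df = 2
p-value (upper-tail) = 0.06607
→ bracket: 0.05<=p<0.10

p-value bracket: 0.05<=p<0.10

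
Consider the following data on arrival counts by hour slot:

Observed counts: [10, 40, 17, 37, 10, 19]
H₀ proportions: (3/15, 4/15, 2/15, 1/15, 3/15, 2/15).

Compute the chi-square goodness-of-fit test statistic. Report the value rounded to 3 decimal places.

test statistic = 110.684

n = 133; E_i = n·p_i = [26.60, 35.47, 17.73, 8.87, 26.60, 17.73]
χ² = (10−26.60)²/26.60 + (40−35.47)²/35.47 + (17−17.73)²/17.73 + (37−8.87)²/8.87 + (10−26.60)²/26.60 + (19−17.73)²/17.73 = 110.6842
df = 5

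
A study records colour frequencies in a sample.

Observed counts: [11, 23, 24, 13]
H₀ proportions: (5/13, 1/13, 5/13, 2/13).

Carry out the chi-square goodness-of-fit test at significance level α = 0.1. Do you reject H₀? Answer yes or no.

n = 71; E_i = n·p_i = [27.31, 5.46, 27.31, 10.92]
χ² = (11−27.31)²/27.31 + (23−5.46)²/5.46 + (24−27.31)²/27.31 + (13−10.92)²/10.92 = 66.8549
df = 3
p-value (upper-tail) = 0.00000
At α=0.1: p < α → reject H₀

reject H₀: yes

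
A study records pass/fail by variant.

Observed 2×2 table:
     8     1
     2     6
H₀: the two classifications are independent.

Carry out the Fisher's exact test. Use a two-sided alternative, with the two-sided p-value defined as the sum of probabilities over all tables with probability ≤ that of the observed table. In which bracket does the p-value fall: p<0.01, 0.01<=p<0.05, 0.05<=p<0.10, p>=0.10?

Margins: r₁=9, r₂=8, c₁=10, c₂=7, n=17
p_obs = C(9,8)·C(8,2)/C(17,10); sum pmf over tables with pmf ≤ p_obs
p-value (two-sided) = 0.01522
→ bracket: 0.01<=p<0.05

p-value bracket: 0.01<=p<0.05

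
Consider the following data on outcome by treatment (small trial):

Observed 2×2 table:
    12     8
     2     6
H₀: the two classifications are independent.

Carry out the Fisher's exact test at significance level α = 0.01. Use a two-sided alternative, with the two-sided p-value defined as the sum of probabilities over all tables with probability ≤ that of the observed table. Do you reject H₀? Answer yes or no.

Margins: r₁=20, r₂=8, c₁=14, c₂=14, n=28
p_obs = C(20,12)·C(8,2)/C(28,14); sum pmf over tables with pmf ≤ p_obs
p-value (two-sided) = 0.20870
At α=0.01: p ≥ α → fail to reject H₀

reject H₀: no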